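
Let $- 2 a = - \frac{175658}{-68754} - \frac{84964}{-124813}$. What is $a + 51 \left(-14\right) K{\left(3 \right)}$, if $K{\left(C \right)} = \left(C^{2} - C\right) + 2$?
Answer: $- \frac{7004399976547}{1225913286} \approx -5713.6$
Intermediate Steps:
$a = - \frac{1983286915}{1225913286}$ ($a = - \frac{- \frac{175658}{-68754} - \frac{84964}{-124813}}{2} = - \frac{\left(-175658\right) \left(- \frac{1}{68754}\right) - - \frac{84964}{124813}}{2} = - \frac{\frac{12547}{4911} + \frac{84964}{124813}}{2} = \left(- \frac{1}{2}\right) \frac{1983286915}{612956643} = - \frac{1983286915}{1225913286} \approx -1.6178$)
$K{\left(C \right)} = 2 + C^{2} - C$
$a + 51 \left(-14\right) K{\left(3 \right)} = - \frac{1983286915}{1225913286} + 51 \left(-14\right) \left(2 + 3^{2} - 3\right) = - \frac{1983286915}{1225913286} - 714 \left(2 + 9 - 3\right) = - \frac{1983286915}{1225913286} - 5712 = - \frac{7004399976547}{1225913286}$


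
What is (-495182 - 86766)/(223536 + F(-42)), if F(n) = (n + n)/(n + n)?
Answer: -581948/223537 ≈ -2.6034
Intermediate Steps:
F(n) = 1 (F(n) = (2*n)/((2*n)) = (2*n)*(1/(2*n)) = 1)
(-495182 - 86766)/(223536 + F(-42)) = (-495182 - 86766)/(223536 + 1) = -581948/223537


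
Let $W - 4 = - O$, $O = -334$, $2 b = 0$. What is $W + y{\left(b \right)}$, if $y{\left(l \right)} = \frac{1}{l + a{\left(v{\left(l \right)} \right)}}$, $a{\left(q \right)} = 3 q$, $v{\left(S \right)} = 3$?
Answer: $\frac{3043}{9} \approx 338.11$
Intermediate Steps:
$b = 0$ ($b = \frac{1}{2} \cdot 0 = 0$)
$y{\left(l \right)} = \frac{1}{9 + l}$ ($y{\left(l \right)} = \frac{1}{l + 3 \cdot 3} = \frac{1}{l + 9} = \frac{1}{9 + l}$)
$W = 338$ ($W = 4 - -334 = 4 + 334 = 338$)
$W + y{\left(b \right)} = 338 + \frac{1}{9 + 0} = 338 + \frac{1}{9} = \frac{3043}{9}$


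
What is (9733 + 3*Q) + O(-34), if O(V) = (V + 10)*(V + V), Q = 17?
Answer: 11416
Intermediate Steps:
O(V) = 2*V*(10 + V) (O(V) = (10 + V)*(2*V) = 2*V*(10 + V))
(9733 + 3*Q) + O(-34) = (9733 + 3*17) + 2*(-34)*(10 - 34) = (9733 + 51) + 2*(-34)*(-24) = 9784 + 1632 = 11416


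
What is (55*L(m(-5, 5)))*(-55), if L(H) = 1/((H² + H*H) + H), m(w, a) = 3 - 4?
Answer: -3025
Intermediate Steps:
m(w, a) = -1
L(H) = 1/(H + 2*H²) (L(H) = 1/((H² + H²) + H) = 1/(2*H² + H) = 1/(H + 2*H²))
(55*L(m(-5, 5)))*(-55) = (55*(1/((-1)*(1 + 2*(-1)))))*(-55) = (55*(-1/(1 - 2)))*(-55) = (55*(-1/(-1)))*(-55) = (55*(-1*(-1)))*(-55) = (55*1)*(-55) = 55*(-55) = -3025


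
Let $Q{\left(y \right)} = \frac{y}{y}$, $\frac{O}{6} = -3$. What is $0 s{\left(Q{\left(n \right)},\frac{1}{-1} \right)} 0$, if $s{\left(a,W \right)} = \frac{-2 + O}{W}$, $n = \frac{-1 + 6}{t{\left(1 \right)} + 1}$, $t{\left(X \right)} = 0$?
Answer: $0$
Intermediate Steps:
$O = -18$ ($O = 6 \left(-3\right) = -18$)
$n = 5$ ($n = \frac{-1 + 6}{0 + 1} = \frac{5}{1} = 5 \cdot 1 = 5$)
$Q{\left(y \right)} = 1$
$s{\left(a,W \right)} = - \frac{20}{W}$ ($s{\left(a,W \right)} = \frac{-2 - 18}{W} = - \frac{20}{W}$)
$0 s{\left(Q{\left(n \right)},\frac{1}{-1} \right)} 0 = 0 \left(- \frac{20}{\frac{1}{-1}}\right) 0 = 0 \left(- \frac{20}{-1}\right) 0 = 0 \left(\left(-20\right) \left(-1\right)\right) 0 = 0 \cdot 20 \cdot 0 = 0 \cdot 0 = 0$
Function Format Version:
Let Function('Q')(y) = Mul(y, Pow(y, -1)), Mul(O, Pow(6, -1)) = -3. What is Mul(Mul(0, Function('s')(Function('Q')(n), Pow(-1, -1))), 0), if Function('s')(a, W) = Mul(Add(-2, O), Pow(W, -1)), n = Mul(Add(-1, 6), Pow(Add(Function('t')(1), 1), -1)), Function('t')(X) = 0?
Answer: 0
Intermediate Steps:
O = -18 (O = Mul(6, -3) = -18)
n = 5 (n = Mul(Add(-1, 6), Pow(Add(0, 1), -1)) = Mul(5, Pow(1, -1)) = Mul(5, 1) = 5)
Function('Q')(y) = 1
Function('s')(a, W) = Mul(-20, Pow(W, -1)) (Function('s')(a, W) = Mul(Add(-2, -18), Pow(W, -1)) = Mul(-20, Pow(W, -1)))
Mul(Mul(0, Function('s')(Function('Q')(n), Pow(-1, -1))), 0) = Mul(Mul(0, Mul(-20, Pow(Pow(-1, -1), -1))), 0) = Mul(Mul(0, Mul(-20, Pow(-1, -1))), 0) = Mul(Mul(0, Mul(-20, -1)), 0) = Mul(Mul(0, 20), 0) = Mul(0, 0) = 0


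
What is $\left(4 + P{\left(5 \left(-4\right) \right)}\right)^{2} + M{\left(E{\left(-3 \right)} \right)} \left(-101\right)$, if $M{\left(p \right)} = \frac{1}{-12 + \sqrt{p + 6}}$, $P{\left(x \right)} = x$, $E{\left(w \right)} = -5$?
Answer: $\frac{2917}{11} \approx 265.18$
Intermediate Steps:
$M{\left(p \right)} = \frac{1}{-12 + \sqrt{6 + p}}$
$\left(4 + P{\left(5 \left(-4\right) \right)}\right)^{2} + M{\left(E{\left(-3 \right)} \right)} \left(-101\right) = \left(4 + 5 \left(-4\right)\right)^{2} + \frac{1}{-12 + \sqrt{6 - 5}} \left(-101\right) = \left(4 - 20\right)^{2} + \frac{1}{-12 + \sqrt{1}} \left(-101\right) = \left(-16\right)^{2} + \frac{1}{-12 + 1} \left(-101\right) = 256 + \frac{1}{-11} \left(-101\right) = 256 - - \frac{101}{11} = 256 + \frac{101}{11} = \frac{2917}{11}$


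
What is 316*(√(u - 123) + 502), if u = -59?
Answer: 158632 + 316*I*√182 ≈ 1.5863e+5 + 4263.1*I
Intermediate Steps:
316*(√(u - 123) + 502) = 316*(√(-59 - 123) + 502) = 316*(√(-182) + 502) = 316*(I*√182 + 502) = 316*(502 + I*√182) = 158632 + 316*I*√182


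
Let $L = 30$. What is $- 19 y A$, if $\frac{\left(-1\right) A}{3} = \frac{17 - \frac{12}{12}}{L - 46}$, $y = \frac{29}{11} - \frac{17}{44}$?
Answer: $- \frac{513}{4} \approx -128.25$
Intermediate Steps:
$y = \frac{9}{4}$ ($y = 29 \cdot \frac{1}{11} - \frac{17}{44} = \frac{29}{11} - \frac{17}{44} = \frac{9}{4} \approx 2.25$)
$A = 3$ ($A = - 3 \frac{17 - \frac{12}{12}}{30 - 46} = - 3 \frac{17 - 1}{-16} = - 3 \left(17 - 1\right) \left(- \frac{1}{16}\right) = - 3 \cdot 16 \left(- \frac{1}{16}\right) = \left(-3\right) \left(-1\right) = 3$)
$- 19 y A = \left(-19\right) \frac{9}{4} \cdot 3 = \left(- \frac{171}{4}\right) 3 = - \frac{513}{4}$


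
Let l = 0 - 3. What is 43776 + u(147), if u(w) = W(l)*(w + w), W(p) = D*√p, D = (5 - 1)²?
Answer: 43776 + 4704*I*√3 ≈ 43776.0 + 8147.6*I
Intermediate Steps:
l = -3
D = 16 (D = 4² = 16)
W(p) = 16*√p
u(w) = 32*I*w*√3 (u(w) = (16*√(-3))*(w + w) = (16*(I*√3))*(2*w) = (16*I*√3)*(2*w) = 32*I*w*√3)
43776 + u(147) = 43776 + 32*I*147*√3 = 43776 + 4704*I*√3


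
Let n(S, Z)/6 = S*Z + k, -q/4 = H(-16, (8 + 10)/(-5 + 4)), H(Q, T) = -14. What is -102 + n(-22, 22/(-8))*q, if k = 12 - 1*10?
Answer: 20898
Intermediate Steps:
q = 56 (q = -4*(-14) = 56)
k = 2 (k = 12 - 10 = 2)
n(S, Z) = 12 + 6*S*Z (n(S, Z) = 6*(S*Z + 2) = 6*(2 + S*Z) = 12 + 6*S*Z)
-102 + n(-22, 22/(-8))*q = -102 + (12 + 6*(-22)*(22/(-8)))*56 = -102 + (12 + 6*(-22)*(22*(-⅛)))*56 = -102 + (12 + 6*(-22)*(-11/4))*56 = -102 + (12 + 363)*56 = -102 + 375*56 = -102 + 21000 = 20898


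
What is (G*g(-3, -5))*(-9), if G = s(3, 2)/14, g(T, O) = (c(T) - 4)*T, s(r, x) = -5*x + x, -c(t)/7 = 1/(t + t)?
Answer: 306/7 ≈ 43.714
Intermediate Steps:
c(t) = -7/(2*t) (c(t) = -7/(t + t) = -7*1/(2*t) = -7/(2*t))
s(r, x) = -4*x
g(T, O) = T*(-4 - 7/(2*T)) (g(T, O) = (-7/(2*T) - 4)*T = (-4 - 7/(2*T))*T = T*(-4 - 7/(2*T)))
G = -4/7 (G = -4*2/14 = -8*1/14 = -4/7 ≈ -0.57143)
(G*g(-3, -5))*(-9) = -4*(-7/2 - 4*(-3))/7*(-9) = -4*(-7/2 + 12)/7*(-9) = -4/7*17/2*(-9) = -34/7*(-9) = 306/7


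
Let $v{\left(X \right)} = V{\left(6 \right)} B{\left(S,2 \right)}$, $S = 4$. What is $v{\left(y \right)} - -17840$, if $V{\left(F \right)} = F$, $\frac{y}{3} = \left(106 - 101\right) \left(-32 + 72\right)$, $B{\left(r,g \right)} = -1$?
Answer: $17834$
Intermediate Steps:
$y = 600$ ($y = 3 \left(106 - 101\right) \left(-32 + 72\right) = 3 \cdot 5 \cdot 40 = 3 \cdot 200 = 600$)
$v{\left(X \right)} = -6$ ($v{\left(X \right)} = 6 \left(-1\right) = -6$)
$v{\left(y \right)} - -17840 = -6 - -17840 = -6 + 17840 = 17834$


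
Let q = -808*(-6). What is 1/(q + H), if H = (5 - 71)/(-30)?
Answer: 5/24251 ≈ 0.00020618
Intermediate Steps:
q = 4848
H = 11/5 (H = -1/30*(-66) = 11/5 ≈ 2.2000)
1/(q + H) = 1/(4848 + 11/5) = 1/(24251/5) = 5/24251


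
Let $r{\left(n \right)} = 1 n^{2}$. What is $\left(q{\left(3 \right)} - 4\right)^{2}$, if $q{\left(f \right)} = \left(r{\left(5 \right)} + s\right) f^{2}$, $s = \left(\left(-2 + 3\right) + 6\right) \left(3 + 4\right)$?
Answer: $438244$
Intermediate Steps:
$s = 49$ ($s = \left(1 + 6\right) 7 = 7 \cdot 7 = 49$)
$r{\left(n \right)} = n^{2}$
$q{\left(f \right)} = 74 f^{2}$ ($q{\left(f \right)} = \left(5^{2} + 49\right) f^{2} = \left(25 + 49\right) f^{2} = 74 f^{2}$)
$\left(q{\left(3 \right)} - 4\right)^{2} = \left(74 \cdot 3^{2} - 4\right)^{2} = \left(74 \cdot 9 - 4\right)^{2} = \left(666 - 4\right)^{2} = 662^{2} = 438244$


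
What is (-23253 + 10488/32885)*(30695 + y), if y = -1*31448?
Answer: 575792306001/32885 ≈ 1.7509e+7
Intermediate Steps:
y = -31448
(-23253 + 10488/32885)*(30695 + y) = (-23253 + 10488/32885)*(30695 - 31448) = (-23253 + 10488*(1/32885))*(-753) = (-23253 + 10488/32885)*(-753) = -764664417/32885*(-753) = 575792306001/32885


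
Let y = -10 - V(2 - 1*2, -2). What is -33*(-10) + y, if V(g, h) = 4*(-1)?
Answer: 324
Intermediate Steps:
V(g, h) = -4
y = -6 (y = -10 - 1*(-4) = -10 + 4 = -6)
-33*(-10) + y = -33*(-10) - 6 = 330 - 6 = 324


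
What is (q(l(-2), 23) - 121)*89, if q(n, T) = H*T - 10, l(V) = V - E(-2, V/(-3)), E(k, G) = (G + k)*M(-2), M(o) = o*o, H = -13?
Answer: -38270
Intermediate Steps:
M(o) = o²
E(k, G) = 4*G + 4*k (E(k, G) = (G + k)*(-2)² = (G + k)*4 = 4*G + 4*k)
l(V) = 8 + 7*V/3 (l(V) = V - (4*(V/(-3)) + 4*(-2)) = V - (4*(V*(-⅓)) - 8) = V - (4*(-V/3) - 8) = V - (-4*V/3 - 8) = V - (-8 - 4*V/3) = V + (8 + 4*V/3) = 8 + 7*V/3)
q(n, T) = -10 - 13*T (q(n, T) = -13*T - 10 = -10 - 13*T)
(q(l(-2), 23) - 121)*89 = ((-10 - 13*23) - 121)*89 = ((-10 - 299) - 121)*89 = (-309 - 121)*89 = -430*89 = -38270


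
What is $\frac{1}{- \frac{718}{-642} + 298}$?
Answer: $\frac{321}{96017} \approx 0.0033432$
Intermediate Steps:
$\frac{1}{- \frac{718}{-642} + 298} = \frac{1}{\left(-718\right) \left(- \frac{1}{642}\right) + 298} = \frac{1}{\frac{359}{321} + 298} = \frac{1}{\frac{96017}{321}} = \frac{321}{96017}$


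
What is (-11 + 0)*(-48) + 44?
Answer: 572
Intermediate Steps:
(-11 + 0)*(-48) + 44 = -11*(-48) + 44 = 528 + 44 = 572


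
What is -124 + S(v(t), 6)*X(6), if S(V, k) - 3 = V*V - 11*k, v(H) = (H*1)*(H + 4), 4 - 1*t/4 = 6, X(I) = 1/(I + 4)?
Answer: -279/10 ≈ -27.900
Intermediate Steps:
X(I) = 1/(4 + I)
t = -8 (t = 16 - 4*6 = 16 - 24 = -8)
v(H) = H*(4 + H)
S(V, k) = 3 + V² - 11*k (S(V, k) = 3 + (V*V - 11*k) = 3 + (V² - 11*k) = 3 + V² - 11*k)
-124 + S(v(t), 6)*X(6) = -124 + (3 + (-8*(4 - 8))² - 11*6)/(4 + 6) = -124 + (3 + (-8*(-4))² - 66)/10 = -124 + (3 + 32² - 66)*(⅒) = -124 + (3 + 1024 - 66)*(⅒) = -124 + 961*(⅒) = -124 + 961/10 = -279/10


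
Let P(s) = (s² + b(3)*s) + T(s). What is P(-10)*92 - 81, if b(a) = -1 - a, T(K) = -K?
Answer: 13719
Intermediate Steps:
P(s) = s² - 5*s (P(s) = (s² + (-1 - 1*3)*s) - s = (s² + (-1 - 3)*s) - s = (s² - 4*s) - s = s² - 5*s)
P(-10)*92 - 81 = -10*(-5 - 10)*92 - 81 = -10*(-15)*92 - 81 = 150*92 - 81 = 13800 - 81 = 13719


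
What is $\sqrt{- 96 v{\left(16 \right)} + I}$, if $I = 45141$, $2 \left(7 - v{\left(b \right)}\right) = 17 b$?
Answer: $5 \sqrt{2301} \approx 239.84$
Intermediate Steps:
$v{\left(b \right)} = 7 - \frac{17 b}{2}$
$\sqrt{- 96 v{\left(16 \right)} + I} = \sqrt{- 96 \left(7 - 136\right) + 45141} = \sqrt{\left(-96\right) \left(-129\right) + 45141} = \sqrt{12384 + 45141} = \sqrt{57525} = 5 \sqrt{2301}$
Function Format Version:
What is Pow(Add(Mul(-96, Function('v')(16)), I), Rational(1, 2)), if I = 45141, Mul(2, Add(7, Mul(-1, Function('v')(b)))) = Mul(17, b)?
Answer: Mul(5, Pow(2301, Rational(1, 2))) ≈ 239.84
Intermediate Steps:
Function('v')(b) = Add(7, Mul(Rational(-17, 2), b)) (Function('v')(b) = Add(7, Mul(Rational(-1, 2), Mul(17, b))) = Add(7, Mul(Rational(-17, 2), b)))
Pow(Add(Mul(-96, Function('v')(16)), I), Rational(1, 2)) = Pow(Add(Mul(-96, Add(7, Mul(Rational(-17, 2), 16))), 45141), Rational(1, 2)) = Pow(Add(Mul(-96, Add(7, -136)), 45141), Rational(1, 2)) = Pow(Add(Mul(-96, -129), 45141), Rational(1, 2)) = Pow(Add(12384, 45141), Rational(1, 2)) = Pow(57525, Rational(1, 2)) = Mul(5, Pow(2301, Rational(1, 2)))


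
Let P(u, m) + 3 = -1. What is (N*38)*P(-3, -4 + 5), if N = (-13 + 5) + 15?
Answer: -1064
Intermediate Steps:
P(u, m) = -4 (P(u, m) = -3 - 1 = -4)
N = 7 (N = -8 + 15 = 7)
(N*38)*P(-3, -4 + 5) = (7*38)*(-4) = 266*(-4) = -1064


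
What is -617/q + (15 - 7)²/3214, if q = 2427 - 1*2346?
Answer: -988927/130167 ≈ -7.5974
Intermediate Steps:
q = 81 (q = 2427 - 2346 = 81)
-617/q + (15 - 7)²/3214 = -617/81 + (15 - 7)²/3214 = -617*1/81 + 8²*(1/3214) = -617/81 + 64*(1/3214) = -617/81 + 32/1607 = -988927/130167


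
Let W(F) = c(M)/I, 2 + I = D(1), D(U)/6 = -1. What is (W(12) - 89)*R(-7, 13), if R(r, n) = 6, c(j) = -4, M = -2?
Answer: -531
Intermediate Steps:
D(U) = -6 (D(U) = 6*(-1) = -6)
I = -8 (I = -2 - 6 = -8)
W(F) = ½ (W(F) = -4/(-8) = -4*(-⅛) = ½)
(W(12) - 89)*R(-7, 13) = (½ - 89)*6 = -177/2*6 = -531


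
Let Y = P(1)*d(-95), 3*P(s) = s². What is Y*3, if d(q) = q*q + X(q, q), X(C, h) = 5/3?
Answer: 27080/3 ≈ 9026.7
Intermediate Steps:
X(C, h) = 5/3 (X(C, h) = 5*(⅓) = 5/3)
P(s) = s²/3
d(q) = 5/3 + q² (d(q) = q*q + 5/3 = q² + 5/3 = 5/3 + q²)
Y = 27080/9 (Y = ((⅓)*1²)*(5/3 + (-95)²) = ((⅓)*1)*(5/3 + 9025) = (⅓)*(27080/3) = 27080/9 ≈ 3008.9)
Y*3 = (27080/9)*3 = 27080/3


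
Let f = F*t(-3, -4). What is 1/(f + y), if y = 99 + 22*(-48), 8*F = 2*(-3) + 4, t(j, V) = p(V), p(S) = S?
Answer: -1/956 ≈ -0.0010460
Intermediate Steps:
t(j, V) = V
F = -¼ (F = (2*(-3) + 4)/8 = (-6 + 4)/8 = (⅛)*(-2) = -¼ ≈ -0.25000)
f = 1 (f = -¼*(-4) = 1)
y = -957 (y = 99 - 1056 = -957)
1/(f + y) = 1/(1 - 957) = 1/(-956) = -1/956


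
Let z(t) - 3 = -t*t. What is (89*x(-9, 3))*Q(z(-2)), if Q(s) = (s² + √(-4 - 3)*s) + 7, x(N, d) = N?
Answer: -6408 + 801*I*√7 ≈ -6408.0 + 2119.2*I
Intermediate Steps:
z(t) = 3 - t² (z(t) = 3 - t*t = 3 - t²)
Q(s) = 7 + s² + I*s*√7 (Q(s) = (s² + √(-7)*s) + 7 = (s² + (I*√7)*s) + 7 = (s² + I*s*√7) + 7 = 7 + s² + I*s*√7)
(89*x(-9, 3))*Q(z(-2)) = (89*(-9))*(7 + (3 - 1*(-2)²)² + I*(3 - 1*(-2)²)*√7) = -801*(7 + (3 - 1*4)² + I*(3 - 1*4)*√7) = -801*(7 + (3 - 4)² + I*(3 - 4)*√7) = -801*(7 + (-1)² + I*(-1)*√7) = -801*(7 + 1 - I*√7) = -801*(8 - I*√7) = -6408 + 801*I*√7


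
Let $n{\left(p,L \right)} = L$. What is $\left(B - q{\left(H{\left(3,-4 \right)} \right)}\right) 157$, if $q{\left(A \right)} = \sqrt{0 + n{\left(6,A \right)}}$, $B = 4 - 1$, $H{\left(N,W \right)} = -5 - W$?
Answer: $471 - 157 i \approx 471.0 - 157.0 i$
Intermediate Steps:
$B = 3$
$q{\left(A \right)} = \sqrt{A}$ ($q{\left(A \right)} = \sqrt{0 + A} = \sqrt{A}$)
$\left(B - q{\left(H{\left(3,-4 \right)} \right)}\right) 157 = \left(3 - \sqrt{-5 - -4}\right) 157 = \left(3 - \sqrt{-5 + 4}\right) 157 = \left(3 - \sqrt{-1}\right) 157 = \left(3 - i\right) 157 = 471 - 157 i$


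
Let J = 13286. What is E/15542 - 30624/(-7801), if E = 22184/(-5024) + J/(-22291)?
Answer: 229733507623077/58525937640904 ≈ 3.9253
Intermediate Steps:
E = -70156551/13998748 (E = 22184/(-5024) + 13286/(-22291) = 22184*(-1/5024) + 13286*(-1/22291) = -2773/628 - 13286/22291 = -70156551/13998748 ≈ -5.0116)
E/15542 - 30624/(-7801) = -70156551/13998748/15542 - 30624/(-7801) = -70156551/13998748*1/15542 - 30624*(-1/7801) = -70156551/217568541416 + 1056/269 = 229733507623077/58525937640904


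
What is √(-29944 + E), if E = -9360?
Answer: 34*I*√34 ≈ 198.25*I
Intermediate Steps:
√(-29944 + E) = √(-29944 - 9360) = √(-39304) = 34*I*√34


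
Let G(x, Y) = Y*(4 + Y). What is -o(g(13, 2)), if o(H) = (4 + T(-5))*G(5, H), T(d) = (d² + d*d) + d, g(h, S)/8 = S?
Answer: -15680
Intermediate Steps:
g(h, S) = 8*S
T(d) = d + 2*d² (T(d) = (d² + d²) + d = 2*d² + d = d + 2*d²)
o(H) = 49*H*(4 + H) (o(H) = (4 - 5*(1 + 2*(-5)))*(H*(4 + H)) = (4 - 5*(1 - 10))*(H*(4 + H)) = (4 - 5*(-9))*(H*(4 + H)) = (4 + 45)*(H*(4 + H)) = 49*(H*(4 + H)) = 49*H*(4 + H))
-o(g(13, 2)) = -49*8*2*(4 + 8*2) = -49*16*(4 + 16) = -49*16*20 = -1*15680 = -15680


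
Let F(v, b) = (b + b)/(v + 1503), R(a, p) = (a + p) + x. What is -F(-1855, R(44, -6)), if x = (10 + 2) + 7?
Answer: 57/176 ≈ 0.32386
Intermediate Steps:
x = 19 (x = 12 + 7 = 19)
R(a, p) = 19 + a + p (R(a, p) = (a + p) + 19 = 19 + a + p)
F(v, b) = 2*b/(1503 + v) (F(v, b) = (2*b)/(1503 + v) = 2*b/(1503 + v))
-F(-1855, R(44, -6)) = -2*(19 + 44 - 6)/(1503 - 1855) = -2*57/(-352) = -2*57*(-1)/352 = -1*(-57/176) = 57/176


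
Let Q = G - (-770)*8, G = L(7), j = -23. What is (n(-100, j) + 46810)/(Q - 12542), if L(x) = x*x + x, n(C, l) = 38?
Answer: -23424/3163 ≈ -7.4056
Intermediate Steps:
L(x) = x + x**2 (L(x) = x**2 + x = x + x**2)
G = 56 (G = 7*(1 + 7) = 7*8 = 56)
Q = 6216 (Q = 56 - (-770)*8 = 56 - 70*(-88) = 56 + 6160 = 6216)
(n(-100, j) + 46810)/(Q - 12542) = (38 + 46810)/(6216 - 12542) = 46848/(-6326) = 46848*(-1/6326) = -23424/3163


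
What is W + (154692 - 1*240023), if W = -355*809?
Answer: -372526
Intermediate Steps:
W = -287195
W + (154692 - 1*240023) = -287195 + (154692 - 1*240023) = -287195 + (154692 - 240023) = -287195 - 85331 = -372526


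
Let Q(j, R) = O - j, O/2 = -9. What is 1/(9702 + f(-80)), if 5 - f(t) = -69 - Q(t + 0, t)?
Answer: 1/9838 ≈ 0.00010165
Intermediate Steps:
O = -18 (O = 2*(-9) = -18)
Q(j, R) = -18 - j
f(t) = 56 - t (f(t) = 5 - (-69 - (-18 - (t + 0))) = 5 - (-69 - (-18 - t)) = 5 - (-69 + (18 + t)) = 5 - (-51 + t) = 5 + (51 - t) = 56 - t)
1/(9702 + f(-80)) = 1/(9702 + (56 - 1*(-80))) = 1/(9702 + (56 + 80)) = 1/(9702 + 136) = 1/9838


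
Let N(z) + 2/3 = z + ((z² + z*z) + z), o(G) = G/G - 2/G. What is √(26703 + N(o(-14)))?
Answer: √11777889/21 ≈ 163.42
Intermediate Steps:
o(G) = 1 - 2/G
N(z) = -⅔ + 2*z + 2*z² (N(z) = -⅔ + (z + ((z² + z*z) + z)) = -⅔ + (z + ((z² + z²) + z)) = -⅔ + (z + (2*z² + z)) = -⅔ + (z + (z + 2*z²)) = -⅔ + (2*z + 2*z²) = -⅔ + 2*z + 2*z²)
√(26703 + N(o(-14))) = √(26703 + (-⅔ + 2*((-2 - 14)/(-14)) + 2*((-2 - 14)/(-14))²)) = √(26703 + (-⅔ + 2*(-1/14*(-16)) + 2*(-1/14*(-16))²)) = √(26703 + (-⅔ + 2*(8/7) + 2*(8/7)²)) = √(26703 + (-⅔ + 16/7 + 2*(64/49))) = √(26703 + (-⅔ + 16/7 + 128/49)) = √(26703 + 622/147) = √(3925963/147) = √11777889/21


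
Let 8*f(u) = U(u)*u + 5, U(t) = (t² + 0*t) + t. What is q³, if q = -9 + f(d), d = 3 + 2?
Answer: 571787/512 ≈ 1116.8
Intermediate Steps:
d = 5
U(t) = t + t² (U(t) = (t² + 0) + t = t² + t = t + t²)
f(u) = 5/8 + u²*(1 + u)/8 (f(u) = ((u*(1 + u))*u + 5)/8 = (u²*(1 + u) + 5)/8 = (5 + u²*(1 + u))/8 = 5/8 + u²*(1 + u)/8)
q = 83/8 (q = -9 + (5/8 + (⅛)*5²*(1 + 5)) = -9 + (5/8 + (⅛)*25*6) = -9 + (5/8 + 75/4) = -9 + 155/8 = 83/8 ≈ 10.375)
q³ = (83/8)³ = 571787/512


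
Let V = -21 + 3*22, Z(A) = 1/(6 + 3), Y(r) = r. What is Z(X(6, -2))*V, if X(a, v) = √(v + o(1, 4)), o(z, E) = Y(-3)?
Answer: 5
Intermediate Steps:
o(z, E) = -3
X(a, v) = √(-3 + v) (X(a, v) = √(v - 3) = √(-3 + v))
Z(A) = ⅑ (Z(A) = 1/9 = ⅑)
V = 45 (V = -21 + 66 = 45)
Z(X(6, -2))*V = (⅑)*45 = 5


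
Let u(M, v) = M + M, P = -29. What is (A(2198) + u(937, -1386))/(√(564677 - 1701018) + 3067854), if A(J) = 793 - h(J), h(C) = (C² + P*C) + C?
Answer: -14624438543022/9411729301657 + 4766993*I*√1136341/9411729301657 ≈ -1.5539 + 0.00053992*I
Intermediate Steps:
h(C) = C² - 28*C (h(C) = (C² - 29*C) + C = C² - 28*C)
u(M, v) = 2*M
A(J) = 793 - J*(-28 + J)
(A(2198) + u(937, -1386))/(√(564677 - 1701018) + 3067854) = ((793 - 1*2198*(-28 + 2198)) + 2*937)/(√(564677 - 1701018) + 3067854) = ((793 - 1*2198*2170) + 1874)/(√(-1136341) + 3067854) = ((793 - 4769660) + 1874)/(I*√1136341 + 3067854) = (-4768867 + 1874)/(3067854 + I*√1136341) = -4766993/(3067854 + I*√1136341)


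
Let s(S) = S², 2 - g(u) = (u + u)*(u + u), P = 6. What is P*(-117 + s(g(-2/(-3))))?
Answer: -18946/27 ≈ -701.70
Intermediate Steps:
g(u) = 2 - 4*u² (g(u) = 2 - (u + u)*(u + u) = 2 - 2*u*2*u = 2 - 4*u²)
P*(-117 + s(g(-2/(-3)))) = 6*(-117 + (2 - 4*(-2/(-3))²)²) = 6*(-117 + (2 - 4*(-2*(-⅓))²)²) = 6*(-117 + (2 - 4*(⅔)²)²) = 6*(-117 + (2 - 4*4/9)²) = 6*(-117 + (2 - 16/9)²) = 6*(-117 + (2/9)²) = 6*(-117 + 4/81) = 6*(-9473/81) = -18946/27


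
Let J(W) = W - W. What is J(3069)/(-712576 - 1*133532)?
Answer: 0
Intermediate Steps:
J(W) = 0
J(3069)/(-712576 - 1*133532) = 0/(-712576 - 1*133532) = 0/(-712576 - 133532) = 0/(-846108) = 0*(-1/846108) = 0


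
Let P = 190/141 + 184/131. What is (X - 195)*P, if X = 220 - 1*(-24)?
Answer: 2490866/18471 ≈ 134.85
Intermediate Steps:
P = 50834/18471 (P = 190*(1/141) + 184*(1/131) = 190/141 + 184/131 = 50834/18471 ≈ 2.7521)
X = 244 (X = 220 + 24 = 244)
(X - 195)*P = (244 - 195)*(50834/18471) = 49*(50834/18471) = 2490866/18471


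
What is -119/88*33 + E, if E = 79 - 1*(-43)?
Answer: 619/8 ≈ 77.375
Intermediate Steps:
E = 122 (E = 79 + 43 = 122)
-119/88*33 + E = -119/88*33 + 122 = -357/8 + 122 = 619/8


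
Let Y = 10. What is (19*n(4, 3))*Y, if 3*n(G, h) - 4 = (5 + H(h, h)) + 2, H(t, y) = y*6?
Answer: 5510/3 ≈ 1836.7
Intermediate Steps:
H(t, y) = 6*y
n(G, h) = 11/3 + 2*h (n(G, h) = 4/3 + ((5 + 6*h) + 2)/3 = 4/3 + (7 + 6*h)/3 = 4/3 + (7/3 + 2*h) = 11/3 + 2*h)
(19*n(4, 3))*Y = (19*(11/3 + 2*3))*10 = (19*(11/3 + 6))*10 = (19*(29/3))*10 = (551/3)*10 = 5510/3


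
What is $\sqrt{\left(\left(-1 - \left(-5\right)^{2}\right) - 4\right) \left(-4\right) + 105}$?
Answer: $15$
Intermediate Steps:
$\sqrt{\left(\left(-1 - \left(-5\right)^{2}\right) - 4\right) \left(-4\right) + 105} = \sqrt{\left(\left(-1 - 25\right) - 4\right) \left(-4\right) + 105} = \sqrt{\left(-26 - 4\right) \left(-4\right) + 105} = \sqrt{\left(-30\right) \left(-4\right) + 105} = \sqrt{120 + 105} = \sqrt{225} = 15$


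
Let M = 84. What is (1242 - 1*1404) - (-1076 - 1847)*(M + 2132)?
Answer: 6477206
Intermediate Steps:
(1242 - 1*1404) - (-1076 - 1847)*(M + 2132) = (1242 - 1*1404) - (-1076 - 1847)*(84 + 2132) = (1242 - 1404) - (-2923)*2216 = -162 - 1*(-6477368) = -162 + 6477368 = 6477206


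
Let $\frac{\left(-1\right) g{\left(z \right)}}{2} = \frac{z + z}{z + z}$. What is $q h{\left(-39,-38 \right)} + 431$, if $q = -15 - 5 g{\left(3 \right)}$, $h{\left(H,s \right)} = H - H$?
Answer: $431$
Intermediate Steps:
$g{\left(z \right)} = -2$ ($g{\left(z \right)} = - 2 \frac{z + z}{z + z} = - 2 \frac{2 z}{2 z} = - 2 \cdot 2 z \frac{1}{2 z} = \left(-2\right) 1 = -2$)
$h{\left(H,s \right)} = 0$
$q = -5$ ($q = -15 - -10 = -15 + 10 = -5$)
$q h{\left(-39,-38 \right)} + 431 = \left(-5\right) 0 + 431 = 0 + 431 = 431$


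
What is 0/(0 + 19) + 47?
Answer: 47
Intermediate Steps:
0/(0 + 19) + 47 = 0/19 + 47 = (1/19)*0 + 47 = 0 + 47 = 47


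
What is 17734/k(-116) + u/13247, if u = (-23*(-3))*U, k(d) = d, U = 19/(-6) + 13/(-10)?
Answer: -587395123/3841630 ≈ -152.90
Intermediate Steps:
U = -67/15 (U = 19*(-1/6) + 13*(-1/10) = -19/6 - 13/10 = -67/15 ≈ -4.4667)
u = -1541/5 (u = -23*(-3)*(-67/15) = 69*(-67/15) = -1541/5 ≈ -308.20)
17734/k(-116) + u/13247 = 17734/(-116) - 1541/5/13247 = 17734*(-1/116) - 1541/5*1/13247 = -8867/58 - 1541/66235 = -587395123/3841630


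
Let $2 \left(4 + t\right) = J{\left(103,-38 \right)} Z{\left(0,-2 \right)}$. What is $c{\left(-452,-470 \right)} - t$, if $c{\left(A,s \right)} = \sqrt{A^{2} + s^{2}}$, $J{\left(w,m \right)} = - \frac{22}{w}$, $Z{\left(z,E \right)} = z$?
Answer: $4 + 26 \sqrt{629} \approx 656.08$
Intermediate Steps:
$t = -4$ ($t = -4 + \frac{- \frac{22}{103} \cdot 0}{2} = -4 + \frac{\left(-22\right) \frac{1}{103} \cdot 0}{2} = -4 + \frac{\left(- \frac{22}{103}\right) 0}{2} = -4 + \frac{1}{2} \cdot 0 = -4 + 0 = -4$)
$c{\left(-452,-470 \right)} - t = \sqrt{\left(-452\right)^{2} + \left(-470\right)^{2}} - -4 = \sqrt{204304 + 220900} + 4 = \sqrt{425204} + 4 = 26 \sqrt{629} + 4 = 4 + 26 \sqrt{629}$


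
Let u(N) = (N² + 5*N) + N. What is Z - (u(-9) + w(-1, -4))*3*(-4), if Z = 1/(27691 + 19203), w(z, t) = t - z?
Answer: 13505473/46894 ≈ 288.00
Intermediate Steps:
u(N) = N² + 6*N
Z = 1/46894 ≈ 2.1325e-5
Z - (u(-9) + w(-1, -4))*3*(-4) = 1/46894 - (-9*(6 - 9) + (-4 - 1*(-1)))*3*(-4) = 1/46894 - (-9*(-3) + (-4 + 1))*(-12) = 1/46894 - (27 - 3)*(-12) = 1/46894 - 24*(-12) = 1/46894 - 1*(-288) = 1/46894 + 288 = 13505473/46894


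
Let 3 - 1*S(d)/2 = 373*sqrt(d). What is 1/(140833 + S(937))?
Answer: 140839/19314168429 + 746*sqrt(937)/19314168429 ≈ 8.4743e-6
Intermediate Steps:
S(d) = 6 - 746*sqrt(d)
1/(140833 + S(937)) = 1/(140833 + (6 - 746*sqrt(937))) = 1/(140839 - 746*sqrt(937))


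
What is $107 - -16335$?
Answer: $16442$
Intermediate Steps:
$107 - -16335 = 107 + 16335 = 16442$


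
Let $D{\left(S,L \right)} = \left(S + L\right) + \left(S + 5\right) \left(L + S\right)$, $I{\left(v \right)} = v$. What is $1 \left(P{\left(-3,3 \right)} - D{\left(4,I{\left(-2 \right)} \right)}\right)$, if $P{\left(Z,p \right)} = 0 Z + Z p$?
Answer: $-29$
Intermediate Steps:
$P{\left(Z,p \right)} = Z p$ ($P{\left(Z,p \right)} = 0 + Z p = Z p$)
$D{\left(S,L \right)} = L + S + \left(5 + S\right) \left(L + S\right)$ ($D{\left(S,L \right)} = \left(L + S\right) + \left(5 + S\right) \left(L + S\right) = L + S + \left(5 + S\right) \left(L + S\right)$)
$1 \left(P{\left(-3,3 \right)} - D{\left(4,I{\left(-2 \right)} \right)}\right) = 1 \left(\left(-3\right) 3 - \left(4^{2} + 6 \left(-2\right) + 6 \cdot 4 - 8\right)\right) = 1 \left(-9 - \left(16 - 12 + 24 - 8\right)\right) = 1 \left(-9 - 20\right) = 1 \left(-29\right) = -29$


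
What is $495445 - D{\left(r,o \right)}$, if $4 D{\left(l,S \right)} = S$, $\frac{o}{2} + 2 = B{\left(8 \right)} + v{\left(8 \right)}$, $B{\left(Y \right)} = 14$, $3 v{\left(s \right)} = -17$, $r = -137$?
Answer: $\frac{2972651}{6} \approx 4.9544 \cdot 10^{5}$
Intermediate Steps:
$v{\left(s \right)} = - \frac{17}{3}$ ($v{\left(s \right)} = \frac{1}{3} \left(-17\right) = - \frac{17}{3}$)
$o = \frac{38}{3}$ ($o = -4 + 2 \left(14 - \frac{17}{3}\right) = -4 + 2 \cdot \frac{25}{3} = -4 + \frac{50}{3} = \frac{38}{3} \approx 12.667$)
$D{\left(l,S \right)} = \frac{S}{4}$
$495445 - D{\left(r,o \right)} = 495445 - \frac{1}{4} \cdot \frac{38}{3} = 495445 - \frac{19}{6} = \frac{2972651}{6}$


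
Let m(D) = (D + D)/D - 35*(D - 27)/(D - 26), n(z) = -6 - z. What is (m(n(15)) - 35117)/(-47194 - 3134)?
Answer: 183565/262824 ≈ 0.69843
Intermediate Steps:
m(D) = 2 - 35*(-27 + D)/(-26 + D) (m(D) = (2*D)/D - 35*(-27 + D)/(-26 + D) = 2 - 35*(-27 + D)/(-26 + D))
(m(n(15)) - 35117)/(-47194 - 3134) = ((893 - 33*(-6 - 1*15))/(-26 + (-6 - 1*15)) - 35117)/(-47194 - 3134) = ((893 - 33*(-6 - 15))/(-26 + (-6 - 15)) - 35117)/(-50328) = ((893 - 33*(-21))/(-26 - 21) - 35117)*(-1/50328) = ((893 + 693)/(-47) - 35117)*(-1/50328) = (-1/47*1586 - 35117)*(-1/50328) = (-1586/47 - 35117)*(-1/50328) = -1652085/47*(-1/50328) = 183565/262824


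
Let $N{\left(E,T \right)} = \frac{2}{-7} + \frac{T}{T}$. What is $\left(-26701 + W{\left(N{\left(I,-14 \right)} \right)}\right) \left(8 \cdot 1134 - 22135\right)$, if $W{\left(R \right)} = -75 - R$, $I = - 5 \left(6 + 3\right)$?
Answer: $\frac{2448489531}{7} \approx 3.4978 \cdot 10^{8}$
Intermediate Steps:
$I = -45$ ($I = \left(-5\right) 9 = -45$)
$N{\left(E,T \right)} = \frac{5}{7}$ ($N{\left(E,T \right)} = 2 \left(- \frac{1}{7}\right) + 1 = - \frac{2}{7} + 1 = \frac{5}{7}$)
$\left(-26701 + W{\left(N{\left(I,-14 \right)} \right)}\right) \left(8 \cdot 1134 - 22135\right) = \left(-26701 - \frac{530}{7}\right) \left(8 \cdot 1134 - 22135\right) = \left(-26701 - \frac{530}{7}\right) \left(9072 - 22135\right) = \left(-26701 - \frac{530}{7}\right) \left(-13063\right) = \left(- \frac{187437}{7}\right) \left(-13063\right) = \frac{2448489531}{7}$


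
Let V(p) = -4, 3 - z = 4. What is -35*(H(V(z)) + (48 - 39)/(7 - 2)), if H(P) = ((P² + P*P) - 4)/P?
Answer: 182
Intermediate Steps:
z = -1 (z = 3 - 1*4 = 3 - 4 = -1)
H(P) = (-4 + 2*P²)/P (H(P) = ((P² + P²) - 4)/P = (2*P² - 4)/P = (-4 + 2*P²)/P)
-35*(H(V(z)) + (48 - 39)/(7 - 2)) = -35*((-4/(-4) + 2*(-4)) + (48 - 39)/(7 - 2)) = -35*((-4*(-¼) - 8) + 9/5) = -35*((1 - 8) + 9*(⅕)) = -35*(-7 + 9/5) = -35*(-26/5) = 182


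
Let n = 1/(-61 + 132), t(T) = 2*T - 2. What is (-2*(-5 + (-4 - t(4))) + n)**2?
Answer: 4541161/5041 ≈ 900.85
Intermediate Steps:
t(T) = -2 + 2*T
n = 1/71 ≈ 0.014085
(-2*(-5 + (-4 - t(4))) + n)**2 = (-2*(-5 + (-4 - (-2 + 2*4))) + 1/71)**2 = (-2*(-5 + (-4 - (-2 + 8))) + 1/71)**2 = (-2*(-5 + (-4 - 1*6)) + 1/71)**2 = (-2*(-5 + (-4 - 6)) + 1/71)**2 = (-2*(-5 - 10) + 1/71)**2 = (-2*(-15) + 1/71)**2 = (30 + 1/71)**2 = (2131/71)**2 = 4541161/5041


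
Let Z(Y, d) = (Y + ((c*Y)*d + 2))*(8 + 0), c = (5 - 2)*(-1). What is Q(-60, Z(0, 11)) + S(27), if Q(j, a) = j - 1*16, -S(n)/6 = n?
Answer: -238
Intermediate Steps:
S(n) = -6*n
c = -3 (c = 3*(-1) = -3)
Z(Y, d) = 16 + 8*Y - 24*Y*d (Z(Y, d) = (Y + ((-3*Y)*d + 2))*(8 + 0) = (Y + (-3*Y*d + 2))*8 = (Y + (2 - 3*Y*d))*8 = (2 + Y - 3*Y*d)*8 = 16 + 8*Y - 24*Y*d)
Q(j, a) = -16 + j (Q(j, a) = j - 16 = -16 + j)
Q(-60, Z(0, 11)) + S(27) = (-16 - 60) - 6*27 = -76 - 162 = -238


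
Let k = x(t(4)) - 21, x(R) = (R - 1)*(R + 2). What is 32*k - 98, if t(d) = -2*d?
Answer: 958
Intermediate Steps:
x(R) = (-1 + R)*(2 + R)
k = 33 (k = (-2 - 2*4 + (-2*4)**2) - 21 = (-2 - 8 + (-8)**2) - 21 = (-2 - 8 + 64) - 21 = 54 - 21 = 33)
32*k - 98 = 32*33 - 98 = 1056 - 98 = 958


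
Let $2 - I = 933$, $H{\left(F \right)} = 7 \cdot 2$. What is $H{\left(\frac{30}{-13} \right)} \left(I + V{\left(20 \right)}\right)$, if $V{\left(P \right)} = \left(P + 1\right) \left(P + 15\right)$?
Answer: $-2744$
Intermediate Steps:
$H{\left(F \right)} = 14$
$I = -931$ ($I = 2 - 933 = -931$)
$V{\left(P \right)} = \left(1 + P\right) \left(15 + P\right)$
$H{\left(\frac{30}{-13} \right)} \left(I + V{\left(20 \right)}\right) = 14 \left(-931 + \left(15 + 20^{2} + 16 \cdot 20\right)\right) = 14 \left(-931 + \left(15 + 400 + 320\right)\right) = 14 \left(-931 + 735\right) = 14 \left(-196\right) = -2744$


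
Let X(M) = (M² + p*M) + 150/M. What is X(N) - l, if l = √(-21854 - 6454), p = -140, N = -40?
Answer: 28785/4 - 2*I*√7077 ≈ 7196.3 - 168.25*I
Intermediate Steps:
X(M) = M² - 140*M + 150/M (X(M) = (M² - 140*M) + 150/M = M² - 140*M + 150/M)
l = 2*I*√7077 (l = √(-28308) = 2*I*√7077 ≈ 168.25*I)
X(N) - l = (150 + (-40)²*(-140 - 40))/(-40) - 2*I*√7077 = -(150 + 1600*(-180))/40 - 2*I*√7077 = -(150 - 288000)/40 - 2*I*√7077 = -1/40*(-287850) - 2*I*√7077 = 28785/4 - 2*I*√7077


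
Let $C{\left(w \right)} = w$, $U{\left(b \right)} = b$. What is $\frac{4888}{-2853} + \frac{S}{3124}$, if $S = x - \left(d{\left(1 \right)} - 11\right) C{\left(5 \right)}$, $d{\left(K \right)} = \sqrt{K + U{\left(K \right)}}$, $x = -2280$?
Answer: $- \frac{21618037}{8912772} - \frac{5 \sqrt{2}}{3124} \approx -2.4278$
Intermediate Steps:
$d{\left(K \right)} = \sqrt{2} \sqrt{K}$ ($d{\left(K \right)} = \sqrt{K + K} = \sqrt{2 K} = \sqrt{2} \sqrt{K}$)
$S = -2225 - 5 \sqrt{2}$ ($S = -2280 - \left(\sqrt{2} \sqrt{1} - 11\right) 5 = -2280 - \left(\sqrt{2} \cdot 1 - 11\right) 5 = -2280 - \left(\sqrt{2} - 11\right) 5 = -2280 - \left(-11 + \sqrt{2}\right) 5 = -2280 - \left(-55 + 5 \sqrt{2}\right) = -2280 + \left(55 - 5 \sqrt{2}\right) = -2225 - 5 \sqrt{2} \approx -2232.1$)
$\frac{4888}{-2853} + \frac{S}{3124} = \frac{4888}{-2853} + \frac{-2225 - 5 \sqrt{2}}{3124} = 4888 \left(- \frac{1}{2853}\right) + \left(-2225 - 5 \sqrt{2}\right) \frac{1}{3124} = - \frac{4888}{2853} - \left(\frac{2225}{3124} + \frac{5 \sqrt{2}}{3124}\right) = - \frac{21618037}{8912772} - \frac{5 \sqrt{2}}{3124}$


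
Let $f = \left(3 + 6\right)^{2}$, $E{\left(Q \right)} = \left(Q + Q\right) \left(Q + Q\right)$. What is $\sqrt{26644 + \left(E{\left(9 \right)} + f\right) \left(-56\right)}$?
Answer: $2 \sqrt{991} \approx 62.96$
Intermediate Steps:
$E{\left(Q \right)} = 4 Q^{2}$ ($E{\left(Q \right)} = 2 Q 2 Q = 4 Q^{2}$)
$f = 81$ ($f = 9^{2} = 81$)
$\sqrt{26644 + \left(E{\left(9 \right)} + f\right) \left(-56\right)} = \sqrt{26644 + \left(4 \cdot 9^{2} + 81\right) \left(-56\right)} = \sqrt{26644 + \left(4 \cdot 81 + 81\right) \left(-56\right)} = \sqrt{26644 + \left(324 + 81\right) \left(-56\right)} = \sqrt{26644 + 405 \left(-56\right)} = \sqrt{26644 - 22680} = \sqrt{3964} = 2 \sqrt{991}$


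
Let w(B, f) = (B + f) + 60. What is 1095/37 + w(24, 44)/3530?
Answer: 1935043/65305 ≈ 29.631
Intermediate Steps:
w(B, f) = 60 + B + f
1095/37 + w(24, 44)/3530 = 1095/37 + (60 + 24 + 44)/3530 = 1095*(1/37) + 128*(1/3530) = 1095/37 + 64/1765 = 1935043/65305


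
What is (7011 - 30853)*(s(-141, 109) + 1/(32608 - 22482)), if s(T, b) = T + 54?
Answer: 10501936081/5063 ≈ 2.0743e+6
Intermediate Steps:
s(T, b) = 54 + T
(7011 - 30853)*(s(-141, 109) + 1/(32608 - 22482)) = (7011 - 30853)*((54 - 141) + 1/(32608 - 22482)) = -23842*(-87 + 1/10126) = -23842*(-880961/10126) = 10501936081/5063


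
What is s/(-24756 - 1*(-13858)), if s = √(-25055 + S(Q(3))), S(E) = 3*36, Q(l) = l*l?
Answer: -I*√24947/10898 ≈ -0.014493*I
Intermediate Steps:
Q(l) = l²
S(E) = 108
s = I*√24947 (s = √(-25055 + 108) = √(-24947) = I*√24947 ≈ 157.95*I)
s/(-24756 - 1*(-13858)) = (I*√24947)/(-24756 - 1*(-13858)) = (I*√24947)/(-24756 + 13858) = (I*√24947)/(-10898) = (I*√24947)*(-1/10898) = -I*√24947/10898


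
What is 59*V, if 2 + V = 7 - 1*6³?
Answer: -12449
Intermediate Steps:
V = -211 (V = -2 + (7 - 1*6³) = -2 + (7 - 1*216) = -2 + (7 - 216) = -2 - 209 = -211)
59*V = 59*(-211) = -12449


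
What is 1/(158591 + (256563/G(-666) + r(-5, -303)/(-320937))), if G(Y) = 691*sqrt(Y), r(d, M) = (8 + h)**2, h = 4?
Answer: 64130321735570509472566/10170491909294778376782294995 + 676313234020465851*I*sqrt(74)/10170491909294778376782294995 ≈ 6.3055e-6 + 5.7203e-10*I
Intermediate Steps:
r(d, M) = 144 (r(d, M) = (8 + 4)**2 = 12**2 = 144)
1/(158591 + (256563/G(-666) + r(-5, -303)/(-320937))) = 1/(158591 + (256563/((691*sqrt(-666))) + 144/(-320937))) = 1/(158591 + (256563/((691*(3*I*sqrt(74)))) + 144*(-1/320937))) = 1/(158591 + (256563/((2073*I*sqrt(74))) - 48/106979)) = 1/(158591 + (256563*(-I*sqrt(74)/153402) - 48/106979)) = 1/(158591 + (-85521*I*sqrt(74)/51134 - 48/106979)) = 1/(158591 + (-48/106979 - 85521*I*sqrt(74)/51134)) = 1/(16965906541/106979 - 85521*I*sqrt(74)/51134)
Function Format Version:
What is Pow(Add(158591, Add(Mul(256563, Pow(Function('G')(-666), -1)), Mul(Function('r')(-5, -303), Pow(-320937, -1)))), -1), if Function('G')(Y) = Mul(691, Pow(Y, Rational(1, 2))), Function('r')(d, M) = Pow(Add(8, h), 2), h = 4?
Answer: Add(Rational(64130321735570509472566, 10170491909294778376782294995), Mul(Rational(676313234020465851, 10170491909294778376782294995), I, Pow(74, Rational(1, 2)))) ≈ Add(6.3055e-6, Mul(5.7203e-10, I))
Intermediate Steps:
Function('r')(d, M) = 144 (Function('r')(d, M) = Pow(Add(8, 4), 2) = Pow(12, 2) = 144)
Pow(Add(158591, Add(Mul(256563, Pow(Function('G')(-666), -1)), Mul(Function('r')(-5, -303), Pow(-320937, -1)))), -1) = Pow(Add(158591, Add(Mul(256563, Pow(Mul(691, Pow(-666, Rational(1, 2))), -1)), Mul(144, Pow(-320937, -1)))), -1) = Pow(Add(158591, Add(Mul(256563, Pow(Mul(691, Mul(3, I, Pow(74, Rational(1, 2)))), -1)), Mul(144, Rational(-1, 320937)))), -1) = Pow(Add(158591, Add(Mul(256563, Pow(Mul(2073, I, Pow(74, Rational(1, 2))), -1)), Rational(-48, 106979))), -1) = Pow(Add(158591, Add(Mul(256563, Mul(Rational(-1, 153402), I, Pow(74, Rational(1, 2)))), Rational(-48, 106979))), -1) = Pow(Add(158591, Add(Mul(Rational(-85521, 51134), I, Pow(74, Rational(1, 2))), Rational(-48, 106979))), -1) = Pow(Add(158591, Add(Rational(-48, 106979), Mul(Rational(-85521, 51134), I, Pow(74, Rational(1, 2))))), -1) = Pow(Add(Rational(16965906541, 106979), Mul(Rational(-85521, 51134), I, Pow(74, Rational(1, 2)))), -1)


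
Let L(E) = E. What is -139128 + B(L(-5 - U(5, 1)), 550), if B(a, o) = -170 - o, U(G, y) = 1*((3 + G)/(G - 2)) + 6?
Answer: -139848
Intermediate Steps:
U(G, y) = 6 + (3 + G)/(-2 + G) (U(G, y) = 1*((3 + G)/(-2 + G)) + 6 = (3 + G)/(-2 + G) + 6 = 6 + (3 + G)/(-2 + G))
-139128 + B(L(-5 - U(5, 1)), 550) = -139128 + (-170 - 1*550) = -139128 + (-170 - 550) = -139128 - 720 = -139848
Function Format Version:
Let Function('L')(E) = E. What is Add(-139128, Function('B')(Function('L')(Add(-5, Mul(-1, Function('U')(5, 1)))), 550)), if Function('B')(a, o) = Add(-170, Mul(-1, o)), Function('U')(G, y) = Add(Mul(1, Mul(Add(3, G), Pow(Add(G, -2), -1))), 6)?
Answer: -139848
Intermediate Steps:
Function('U')(G, y) = Add(6, Mul(Pow(Add(-2, G), -1), Add(3, G))) (Function('U')(G, y) = Add(Mul(1, Mul(Add(3, G), Pow(Add(-2, G), -1))), 6) = Add(Mul(1, Mul(Pow(Add(-2, G), -1), Add(3, G))), 6) = Add(Mul(Pow(Add(-2, G), -1), Add(3, G)), 6) = Add(6, Mul(Pow(Add(-2, G), -1), Add(3, G))))
Add(-139128, Function('B')(Function('L')(Add(-5, Mul(-1, Function('U')(5, 1)))), 550)) = Add(-139128, Add(-170, Mul(-1, 550))) = Add(-139128, Add(-170, -550)) = Add(-139128, -720) = -139848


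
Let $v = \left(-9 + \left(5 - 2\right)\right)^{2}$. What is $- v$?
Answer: $-36$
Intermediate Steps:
$v = 36$ ($v = \left(-9 + \left(5 - 2\right)\right)^{2} = \left(-9 + 3\right)^{2} = \left(-6\right)^{2} = 36$)
$- v = \left(-1\right) 36 = -36$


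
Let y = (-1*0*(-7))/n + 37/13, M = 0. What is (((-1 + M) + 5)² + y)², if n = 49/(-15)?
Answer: 60025/169 ≈ 355.18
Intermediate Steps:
n = -49/15 (n = 49*(-1/15) = -49/15 ≈ -3.2667)
y = 37/13 (y = (-1*0*(-7))/(-49/15) + 37/13 = (0*(-7))*(-15/49) + 37*(1/13) = 0*(-15/49) + 37/13 = 0 + 37/13 = 37/13 ≈ 2.8462)
(((-1 + M) + 5)² + y)² = (((-1 + 0) + 5)² + 37/13)² = ((-1 + 5)² + 37/13)² = (4² + 37/13)² = (16 + 37/13)² = (245/13)² = 60025/169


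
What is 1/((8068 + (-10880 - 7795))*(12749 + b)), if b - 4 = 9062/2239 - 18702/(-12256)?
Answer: -13720592/1856810279420807 ≈ -7.3893e-9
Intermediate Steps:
b = 131351193/13720592 (b = 4 + (9062/2239 - 18702/(-12256)) = 4 + (9062*(1/2239) - 18702*(-1/12256)) = 4 + (9062/2239 + 9351/6128) = 4 + 76468825/13720592 = 131351193/13720592 ≈ 9.5733)
1/((8068 + (-10880 - 7795))*(12749 + b)) = 1/((8068 + (-10880 - 7795))*(12749 + 131351193/13720592)) = 1/((8068 - 18675)*(175055178601/13720592)) = 1/(-10607*175055178601/13720592) = 1/(-1856810279420807/13720592) = -13720592/1856810279420807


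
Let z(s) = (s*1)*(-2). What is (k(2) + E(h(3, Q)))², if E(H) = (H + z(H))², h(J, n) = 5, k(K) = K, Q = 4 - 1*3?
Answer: 729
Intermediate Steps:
Q = 1 (Q = 4 - 3 = 1)
z(s) = -2*s (z(s) = s*(-2) = -2*s)
E(H) = H² (E(H) = (H - 2*H)² = (-H)² = H²)
(k(2) + E(h(3, Q)))² = (2 + 5²)² = (2 + 25)² = 27² = 729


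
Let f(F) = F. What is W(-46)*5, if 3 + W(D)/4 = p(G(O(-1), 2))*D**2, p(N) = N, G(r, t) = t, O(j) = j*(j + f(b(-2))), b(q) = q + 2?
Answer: 84580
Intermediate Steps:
b(q) = 2 + q
O(j) = j**2 (O(j) = j*(j + (2 - 2)) = j*(j + 0) = j*j = j**2)
W(D) = -12 + 8*D**2 (W(D) = -12 + 4*(2*D**2) = -12 + 8*D**2)
W(-46)*5 = (-12 + 8*(-46)**2)*5 = (-12 + 8*2116)*5 = (-12 + 16928)*5 = 16916*5 = 84580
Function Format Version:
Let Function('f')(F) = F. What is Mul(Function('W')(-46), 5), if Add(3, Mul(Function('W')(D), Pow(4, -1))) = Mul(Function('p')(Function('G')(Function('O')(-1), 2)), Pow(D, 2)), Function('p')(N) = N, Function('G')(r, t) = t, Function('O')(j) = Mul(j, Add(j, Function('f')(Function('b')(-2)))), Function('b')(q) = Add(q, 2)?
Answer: 84580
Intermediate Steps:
Function('b')(q) = Add(2, q)
Function('O')(j) = Pow(j, 2) (Function('O')(j) = Mul(j, Add(j, Add(2, -2))) = Mul(j, Add(j, 0)) = Mul(j, j) = Pow(j, 2))
Function('W')(D) = Add(-12, Mul(8, Pow(D, 2))) (Function('W')(D) = Add(-12, Mul(4, Mul(2, Pow(D, 2)))) = Add(-12, Mul(8, Pow(D, 2))))
Mul(Function('W')(-46), 5) = Mul(Add(-12, Mul(8, Pow(-46, 2))), 5) = Mul(Add(-12, Mul(8, 2116)), 5) = Mul(Add(-12, 16928), 5) = Mul(16916, 5) = 84580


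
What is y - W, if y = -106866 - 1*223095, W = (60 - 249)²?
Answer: -365682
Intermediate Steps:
W = 35721 (W = (-189)² = 35721)
y = -329961 (y = -106866 - 223095 = -329961)
y - W = -329961 - 1*35721 = -329961 - 35721 = -365682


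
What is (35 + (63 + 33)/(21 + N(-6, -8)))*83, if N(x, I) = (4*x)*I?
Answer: 208911/71 ≈ 2942.4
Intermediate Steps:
N(x, I) = 4*I*x
(35 + (63 + 33)/(21 + N(-6, -8)))*83 = (35 + (63 + 33)/(21 + 4*(-8)*(-6)))*83 = (35 + 96/(21 + 192))*83 = (35 + 96/213)*83 = (35 + 96*(1/213))*83 = (35 + 32/71)*83 = (2517/71)*83 = 208911/71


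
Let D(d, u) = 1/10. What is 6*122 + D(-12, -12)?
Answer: 7321/10 ≈ 732.10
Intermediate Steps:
D(d, u) = ⅒
6*122 + D(-12, -12) = 6*122 + ⅒ = 732 + ⅒ = 7321/10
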